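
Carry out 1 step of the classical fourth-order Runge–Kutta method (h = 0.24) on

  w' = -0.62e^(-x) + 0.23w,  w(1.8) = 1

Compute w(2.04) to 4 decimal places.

RK4: k1 = f(x_n, w_n); k2 = f(x_n + h/2, w_n + (h/2)·k1); k3 = f(x_n + h/2, w_n + (h/2)·k2); k4 = f(x_n + h, w_n + h·k3); w_{n+1} = w_n + (h/6)·(k1 + 2k2 + 2k3 + k4).
x=1.800000, w=1.000000:
  k1 = f(1.800000, 1.000000) = 0.127515
  k2 = f(1.920000, 1.015302) = 0.142623
  k3 = f(1.920000, 1.017115) = 0.143040
  k4 = f(2.040000, 1.034330) = 0.157278
  w ← 1.000000 + (0.24/6)·(k1 + 2k2 + 2k3 + k4) = 1.034245
w(2.04) ≈ 1.0342

1.0342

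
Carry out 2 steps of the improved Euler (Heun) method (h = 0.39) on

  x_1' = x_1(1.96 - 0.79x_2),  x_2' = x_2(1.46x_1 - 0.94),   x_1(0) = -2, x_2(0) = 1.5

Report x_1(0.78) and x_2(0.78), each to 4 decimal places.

-7.5671, 2.2895

Heun on (x_1,x_2): k1 = f(t_n, state_n); k2 = f(t_n + h, state_n + h·k1); state_{n+1} = state_n + (h/2)·(k1 + k2).
0.000000: (-2.000000, 1.500000)
  k1 = (-1.550000, -5.790000)
  predictor → (-2.604500, -0.758100)
  k2 = (-6.664652, 3.595342)
  → (-3.601857, 1.072042)
0.390000: (-3.601857, 1.072042)
  k1 = (-4.009181, -6.645278)
  predictor → (-5.165438, -1.519617)
  k2 = (-16.325350, 12.888687)
  → (-7.567091, 2.289507)
(x_1(0.78), x_2(0.78)) ≈ (-7.5671, 2.2895)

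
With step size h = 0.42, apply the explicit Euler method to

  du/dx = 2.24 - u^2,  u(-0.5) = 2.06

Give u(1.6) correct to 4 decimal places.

1.4960

Euler: u_{n+1} = u_n + h·f(x_n, u_n).
x=-0.500000, u=2.060000: f=-2.003600 → u ← 2.060000 + 0.42·(-2.003600) = 1.218488
x=-0.080000, u=1.218488: f=0.755287 → u ← 1.218488 + 0.42·0.755287 = 1.535709
x=0.340000, u=1.535709: f=-0.118401 → u ← 1.535709 + 0.42·(-0.118401) = 1.485980
x=0.760000, u=1.485980: f=0.031863 → u ← 1.485980 + 0.42·0.031863 = 1.499363
x=1.180000, u=1.499363: f=-0.008088 → u ← 1.499363 + 0.42·(-0.008088) = 1.495966
u(1.6) ≈ 1.4960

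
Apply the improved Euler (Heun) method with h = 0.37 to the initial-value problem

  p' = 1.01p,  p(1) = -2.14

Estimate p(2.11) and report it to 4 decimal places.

-6.4371

Heun: k1 = f(t_n, p_n); k2 = f(t_n + h, p_n + h·k1); p_{n+1} = p_n + (h/2)·(k1 + k2).
t=1.000000, p=-2.140000:
  k1 = f(1.000000, -2.140000) = -2.161400
  k2 = f(1.370000, -2.939718) = -2.969115
  p ← -2.140000 + (0.37/2)·(-2.161400 + (-2.969115)) = -3.089145
t=1.370000, p=-3.089145:
  k1 = f(1.370000, -3.089145) = -3.120037
  k2 = f(1.740000, -4.243559) = -4.285994
  p ← -3.089145 + (0.37/2)·(-3.120037 + (-4.285994)) = -4.459261
t=1.740000, p=-4.459261:
  k1 = f(1.740000, -4.459261) = -4.503854
  k2 = f(2.110000, -6.125687) = -6.186944
  p ← -4.459261 + (0.37/2)·(-4.503854 + (-6.186944)) = -6.437059
p(2.11) ≈ -6.4371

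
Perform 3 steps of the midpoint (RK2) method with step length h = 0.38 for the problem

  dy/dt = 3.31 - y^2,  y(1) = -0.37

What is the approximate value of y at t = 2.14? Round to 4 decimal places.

Midpoint: k1 = f(t_n, y_n); k2 = f(t_n + h/2, y_n + (h/2)·k1); y_{n+1} = y_n + h·k2.
t=1.000000, y=-0.370000:
  k1 = f(1.000000, -0.370000) = 3.173100
  k2 = f(1.190000, 0.232889) = 3.255763
  y ← -0.370000 + 0.38·3.255763 = 0.867190
t=1.380000, y=0.867190:
  k1 = f(1.380000, 0.867190) = 2.557982
  k2 = f(1.570000, 1.353206) = 1.478833
  y ← 0.867190 + 0.38·1.478833 = 1.429146
t=1.760000, y=1.429146:
  k1 = f(1.760000, 1.429146) = 1.267541
  k2 = f(1.950000, 1.669979) = 0.521170
  y ← 1.429146 + 0.38·0.521170 = 1.627191
y(2.14) ≈ 1.6272

1.6272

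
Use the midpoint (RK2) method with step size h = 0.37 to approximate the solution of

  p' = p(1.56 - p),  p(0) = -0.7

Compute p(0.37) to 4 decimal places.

-1.6376

Midpoint: k1 = f(t_n, p_n); k2 = f(t_n + h/2, p_n + (h/2)·k1); p_{n+1} = p_n + h·k2.
t=0.000000, p=-0.700000:
  k1 = f(0.000000, -0.700000) = -1.582000
  k2 = f(0.185000, -0.992670) = -2.533959
  p ← -0.700000 + 0.37·(-2.533959) = -1.637565
p(0.37) ≈ -1.6376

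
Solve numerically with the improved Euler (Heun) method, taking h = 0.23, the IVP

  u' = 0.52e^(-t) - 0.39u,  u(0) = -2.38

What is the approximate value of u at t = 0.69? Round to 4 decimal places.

Heun: k1 = f(t_n, u_n); k2 = f(t_n + h, u_n + h·k1); u_{n+1} = u_n + (h/2)·(k1 + k2).
t=0.000000, u=-2.380000:
  k1 = f(0.000000, -2.380000) = 1.448200
  k2 = f(0.230000, -2.046914) = 1.211454
  u ← -2.380000 + (0.23/2)·(1.448200 + 1.211454) = -2.074140
t=0.230000, u=-2.074140:
  k1 = f(0.230000, -2.074140) = 1.222072
  k2 = f(0.460000, -1.793063) = 1.027562
  u ← -2.074140 + (0.23/2)·(1.222072 + 1.027562) = -1.815432
t=0.460000, u=-1.815432:
  k1 = f(0.460000, -1.815432) = 1.036286
  k2 = f(0.690000, -1.577086) = 0.875883
  u ← -1.815432 + (0.23/2)·(1.036286 + 0.875883) = -1.595532
u(0.69) ≈ -1.5955

-1.5955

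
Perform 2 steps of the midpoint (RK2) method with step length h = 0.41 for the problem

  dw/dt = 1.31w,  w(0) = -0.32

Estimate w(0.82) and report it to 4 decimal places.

Midpoint: k1 = f(t_n, w_n); k2 = f(t_n + h/2, w_n + (h/2)·k1); w_{n+1} = w_n + h·k2.
t=0.000000, w=-0.320000:
  k1 = f(0.000000, -0.320000) = -0.419200
  k2 = f(0.205000, -0.405936) = -0.531776
  w ← -0.320000 + 0.41·(-0.531776) = -0.538028
t=0.410000, w=-0.538028:
  k1 = f(0.410000, -0.538028) = -0.704817
  k2 = f(0.615000, -0.682516) = -0.894096
  w ← -0.538028 + 0.41·(-0.894096) = -0.904607
w(0.82) ≈ -0.9046

-0.9046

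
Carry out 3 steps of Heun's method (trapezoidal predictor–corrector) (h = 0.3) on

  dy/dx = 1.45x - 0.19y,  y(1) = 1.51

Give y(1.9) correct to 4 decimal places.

3.0301

Heun: k1 = f(x_n, y_n); k2 = f(x_n + h, y_n + h·k1); y_{n+1} = y_n + (h/2)·(k1 + k2).
x=1.000000, y=1.510000:
  k1 = f(1.000000, 1.510000) = 1.163100
  k2 = f(1.300000, 1.858930) = 1.531803
  y ← 1.510000 + (0.3/2)·(1.163100 + 1.531803) = 1.914235
x=1.300000, y=1.914235:
  k1 = f(1.300000, 1.914235) = 1.521295
  k2 = f(1.600000, 2.370624) = 1.869581
  y ← 1.914235 + (0.3/2)·(1.521295 + 1.869581) = 2.422867
x=1.600000, y=2.422867:
  k1 = f(1.600000, 2.422867) = 1.859655
  k2 = f(1.900000, 2.980764) = 2.188655
  y ← 2.422867 + (0.3/2)·(1.859655 + 2.188655) = 3.030114
y(1.9) ≈ 3.0301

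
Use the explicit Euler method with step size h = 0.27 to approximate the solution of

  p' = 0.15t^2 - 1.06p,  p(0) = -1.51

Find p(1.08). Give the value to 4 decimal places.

-0.3555

Euler: p_{n+1} = p_n + h·f(t_n, p_n).
t=0.000000, p=-1.510000: f=1.600600 → p ← -1.510000 + 0.27·1.600600 = -1.077838
t=0.270000, p=-1.077838: f=1.153443 → p ← -1.077838 + 0.27·1.153443 = -0.766408
t=0.540000, p=-0.766408: f=0.856133 → p ← -0.766408 + 0.27·0.856133 = -0.535252
t=0.810000, p=-0.535252: f=0.665783 → p ← -0.535252 + 0.27·0.665783 = -0.355491
p(1.08) ≈ -0.3555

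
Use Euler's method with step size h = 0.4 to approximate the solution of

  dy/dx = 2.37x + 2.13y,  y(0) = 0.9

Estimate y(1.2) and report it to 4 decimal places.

7.1776

Euler: y_{n+1} = y_n + h·f(x_n, y_n).
x=0.000000, y=0.900000: f=1.917000 → y ← 0.900000 + 0.4·1.917000 = 1.666800
x=0.400000, y=1.666800: f=4.498284 → y ← 1.666800 + 0.4·4.498284 = 3.466114
x=0.800000, y=3.466114: f=9.278822 → y ← 3.466114 + 0.4·9.278822 = 7.177642
y(1.2) ≈ 7.1776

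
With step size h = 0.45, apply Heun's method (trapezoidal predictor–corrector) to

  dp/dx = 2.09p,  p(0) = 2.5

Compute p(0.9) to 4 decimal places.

14.1940

Heun: k1 = f(x_n, p_n); k2 = f(x_n + h, p_n + h·k1); p_{n+1} = p_n + (h/2)·(k1 + k2).
x=0.000000, p=2.500000:
  k1 = f(0.000000, 2.500000) = 5.225000
  k2 = f(0.450000, 4.851250) = 10.139112
  p ← 2.500000 + (0.45/2)·(5.225000 + 10.139112) = 5.956925
x=0.450000, p=5.956925:
  k1 = f(0.450000, 5.956925) = 12.449974
  k2 = f(0.900000, 11.559414) = 24.159174
  p ← 5.956925 + (0.45/2)·(12.449974 + 24.159174) = 14.193984
p(0.9) ≈ 14.1940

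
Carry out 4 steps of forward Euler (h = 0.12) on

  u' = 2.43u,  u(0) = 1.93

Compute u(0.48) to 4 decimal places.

5.3712

Euler: u_{n+1} = u_n + h·f(s_n, u_n).
s=0.000000, u=1.930000: f=4.689900 → u ← 1.930000 + 0.12·4.689900 = 2.492788
s=0.120000, u=2.492788: f=6.057475 → u ← 2.492788 + 0.12·6.057475 = 3.219685
s=0.240000, u=3.219685: f=7.823835 → u ← 3.219685 + 0.12·7.823835 = 4.158545
s=0.360000, u=4.158545: f=10.105265 → u ← 4.158545 + 0.12·10.105265 = 5.371177
u(0.48) ≈ 5.3712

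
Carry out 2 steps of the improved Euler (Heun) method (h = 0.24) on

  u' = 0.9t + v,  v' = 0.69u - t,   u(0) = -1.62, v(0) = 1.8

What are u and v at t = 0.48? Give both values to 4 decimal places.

Heun on (u,v): k1 = f(t_n, state_n); k2 = f(t_n + h, state_n + h·k1); state_{n+1} = state_n + (h/2)·(k1 + k2).
0.000000: (-1.620000, 1.800000)
  k1 = (1.800000, -1.117800)
  predictor → (-1.188000, 1.531728)
  k2 = (1.747728, -1.059720)
  → (-1.194273, 1.538698)
0.240000: (-1.194273, 1.538698)
  k1 = (1.754698, -1.064048)
  predictor → (-0.773145, 1.283326)
  k2 = (1.715326, -1.013470)
  → (-0.777870, 1.289395)
(u(0.48), v(0.48)) ≈ (-0.7779, 1.2894)

-0.7779, 1.2894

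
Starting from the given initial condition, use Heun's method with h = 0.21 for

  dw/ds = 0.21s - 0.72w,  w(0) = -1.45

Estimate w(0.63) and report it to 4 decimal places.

Heun: k1 = f(s_n, w_n); k2 = f(s_n + h, w_n + h·k1); w_{n+1} = w_n + (h/2)·(k1 + k2).
s=0.000000, w=-1.450000:
  k1 = f(0.000000, -1.450000) = 1.044000
  k2 = f(0.210000, -1.230760) = 0.930247
  w ← -1.450000 + (0.21/2)·(1.044000 + 0.930247) = -1.242704
s=0.210000, w=-1.242704:
  k1 = f(0.210000, -1.242704) = 0.938847
  k2 = f(0.420000, -1.045546) = 0.840993
  w ← -1.242704 + (0.21/2)·(0.938847 + 0.840993) = -1.055821
s=0.420000, w=-1.055821:
  k1 = f(0.420000, -1.055821) = 0.848391
  k2 = f(0.630000, -0.877659) = 0.764214
  w ← -1.055821 + (0.21/2)·(0.848391 + 0.764214) = -0.886497
w(0.63) ≈ -0.8865

-0.8865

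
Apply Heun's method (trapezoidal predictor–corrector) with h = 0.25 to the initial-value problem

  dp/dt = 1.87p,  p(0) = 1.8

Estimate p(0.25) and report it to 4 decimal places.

2.8382

Heun: k1 = f(t_n, p_n); k2 = f(t_n + h, p_n + h·k1); p_{n+1} = p_n + (h/2)·(k1 + k2).
t=0.000000, p=1.800000:
  k1 = f(0.000000, 1.800000) = 3.366000
  k2 = f(0.250000, 2.641500) = 4.939605
  p ← 1.800000 + (0.25/2)·(3.366000 + 4.939605) = 2.838201
p(0.25) ≈ 2.8382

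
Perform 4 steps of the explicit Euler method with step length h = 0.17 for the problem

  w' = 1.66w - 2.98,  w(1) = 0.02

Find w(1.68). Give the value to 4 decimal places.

-3.0029

Euler: w_{n+1} = w_n + h·f(s_n, w_n).
s=1.000000, w=0.020000: f=-2.946800 → w ← 0.020000 + 0.17·(-2.946800) = -0.480956
s=1.170000, w=-0.480956: f=-3.778387 → w ← -0.480956 + 0.17·(-3.778387) = -1.123282
s=1.340000, w=-1.123282: f=-4.844648 → w ← -1.123282 + 0.17·(-4.844648) = -1.946872
s=1.510000, w=-1.946872: f=-6.211807 → w ← -1.946872 + 0.17·(-6.211807) = -3.002879
w(1.68) ≈ -3.0029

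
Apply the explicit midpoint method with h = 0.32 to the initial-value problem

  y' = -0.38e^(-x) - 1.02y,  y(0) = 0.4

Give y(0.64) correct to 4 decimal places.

0.0896

Midpoint: k1 = f(x_n, y_n); k2 = f(x_n + h/2, y_n + (h/2)·k1); y_{n+1} = y_n + h·k2.
x=0.000000, y=0.400000:
  k1 = f(0.000000, 0.400000) = -0.788000
  k2 = f(0.160000, 0.273920) = -0.603213
  y ← 0.400000 + 0.32·(-0.603213) = 0.206972
x=0.320000, y=0.206972:
  k1 = f(0.320000, 0.206972) = -0.487048
  k2 = f(0.480000, 0.129044) = -0.366763
  y ← 0.206972 + 0.32·(-0.366763) = 0.089608
y(0.64) ≈ 0.0896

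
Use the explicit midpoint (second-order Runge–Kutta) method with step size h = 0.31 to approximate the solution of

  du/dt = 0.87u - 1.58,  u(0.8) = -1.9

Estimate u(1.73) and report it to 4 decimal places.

Midpoint: k1 = f(t_n, u_n); k2 = f(t_n + h/2, u_n + (h/2)·k1); u_{n+1} = u_n + h·k2.
t=0.800000, u=-1.900000:
  k1 = f(0.800000, -1.900000) = -3.233000
  k2 = f(0.955000, -2.401115) = -3.668970
  u ← -1.900000 + 0.31·(-3.668970) = -3.037381
t=1.110000, u=-3.037381:
  k1 = f(1.110000, -3.037381) = -4.222521
  k2 = f(1.265000, -3.691872) = -4.791928
  u ← -3.037381 + 0.31·(-4.791928) = -4.522878
t=1.420000, u=-4.522878:
  k1 = f(1.420000, -4.522878) = -5.514904
  k2 = f(1.575000, -5.377689) = -6.258589
  u ← -4.522878 + 0.31·(-6.258589) = -6.463041
u(1.73) ≈ -6.4630

-6.4630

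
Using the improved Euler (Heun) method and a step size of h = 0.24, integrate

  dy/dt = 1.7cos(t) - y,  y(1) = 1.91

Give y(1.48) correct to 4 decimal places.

Heun: k1 = f(t_n, y_n); k2 = f(t_n + h, y_n + h·k1); y_{n+1} = y_n + (h/2)·(k1 + k2).
t=1.000000, y=1.910000:
  k1 = f(1.000000, 1.910000) = -0.991486
  k2 = f(1.240000, 1.672043) = -1.119890
  y ← 1.910000 + (0.24/2)·(-0.991486 + (-1.119890)) = 1.656635
t=1.240000, y=1.656635:
  k1 = f(1.240000, 1.656635) = -1.104481
  k2 = f(1.480000, 1.391559) = -1.237418
  y ← 1.656635 + (0.24/2)·(-1.104481 + (-1.237418)) = 1.375607
y(1.48) ≈ 1.3756

1.3756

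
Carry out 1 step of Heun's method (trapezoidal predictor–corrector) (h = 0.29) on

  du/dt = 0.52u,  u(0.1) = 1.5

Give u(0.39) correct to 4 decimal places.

1.7433

Heun: k1 = f(t_n, u_n); k2 = f(t_n + h, u_n + h·k1); u_{n+1} = u_n + (h/2)·(k1 + k2).
t=0.100000, u=1.500000:
  k1 = f(0.100000, 1.500000) = 0.780000
  k2 = f(0.390000, 1.726200) = 0.897624
  u ← 1.500000 + (0.29/2)·(0.780000 + 0.897624) = 1.743255
u(0.39) ≈ 1.7433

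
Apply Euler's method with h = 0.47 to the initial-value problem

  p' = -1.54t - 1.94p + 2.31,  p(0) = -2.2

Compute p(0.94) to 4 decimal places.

0.8242

Euler: p_{n+1} = p_n + h·f(t_n, p_n).
t=0.000000, p=-2.200000: f=6.578000 → p ← -2.200000 + 0.47·6.578000 = 0.891660
t=0.470000, p=0.891660: f=-0.143620 → p ← 0.891660 + 0.47·(-0.143620) = 0.824158
p(0.94) ≈ 0.8242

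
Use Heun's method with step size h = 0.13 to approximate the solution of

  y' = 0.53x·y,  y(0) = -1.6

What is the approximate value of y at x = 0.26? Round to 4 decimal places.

-1.6289

Heun: k1 = f(x_n, y_n); k2 = f(x_n + h, y_n + h·k1); y_{n+1} = y_n + (h/2)·(k1 + k2).
x=0.000000, y=-1.600000:
  k1 = f(0.000000, -1.600000) = 0.000000
  k2 = f(0.130000, -1.600000) = -0.110240
  y ← -1.600000 + (0.13/2)·(0.000000 + (-0.110240)) = -1.607166
x=0.130000, y=-1.607166:
  k1 = f(0.130000, -1.607166) = -0.110734
  k2 = f(0.260000, -1.621561) = -0.223451
  y ← -1.607166 + (0.13/2)·(-0.110734 + (-0.223451)) = -1.628888
y(0.26) ≈ -1.6289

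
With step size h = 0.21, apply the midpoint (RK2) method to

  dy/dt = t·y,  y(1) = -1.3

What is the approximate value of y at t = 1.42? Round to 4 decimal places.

Midpoint: k1 = f(t_n, y_n); k2 = f(t_n + h/2, y_n + (h/2)·k1); y_{n+1} = y_n + h·k2.
t=1.000000, y=-1.300000:
  k1 = f(1.000000, -1.300000) = -1.300000
  k2 = f(1.105000, -1.436500) = -1.587333
  y ← -1.300000 + 0.21·(-1.587333) = -1.633340
t=1.210000, y=-1.633340:
  k1 = f(1.210000, -1.633340) = -1.976341
  k2 = f(1.315000, -1.840856) = -2.420725
  y ← -1.633340 + 0.21·(-2.420725) = -2.141692
y(1.42) ≈ -2.1417

-2.1417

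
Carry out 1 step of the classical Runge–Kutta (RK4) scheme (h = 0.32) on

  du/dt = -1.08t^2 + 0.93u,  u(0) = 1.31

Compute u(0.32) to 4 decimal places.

RK4: k1 = f(t_n, u_n); k2 = f(t_n + h/2, u_n + (h/2)·k1); k3 = f(t_n + h/2, u_n + (h/2)·k2); k4 = f(t_n + h, u_n + h·k3); u_{n+1} = u_n + (h/6)·(k1 + 2k2 + 2k3 + k4).
t=0.000000, u=1.310000:
  k1 = f(0.000000, 1.310000) = 1.218300
  k2 = f(0.160000, 1.504928) = 1.371935
  k3 = f(0.160000, 1.529510) = 1.394796
  k4 = f(0.320000, 1.756335) = 1.522799
  u ← 1.310000 + (0.32/6)·(k1 + 2k2 + 2k3 + k4) = 1.751310
u(0.32) ≈ 1.7513

1.7513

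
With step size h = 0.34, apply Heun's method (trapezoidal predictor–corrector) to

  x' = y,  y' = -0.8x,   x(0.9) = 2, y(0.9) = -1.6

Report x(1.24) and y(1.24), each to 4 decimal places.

Heun on (x,y): k1 = f(t_n, state_n); k2 = f(t_n + h, state_n + h·k1); state_{n+1} = state_n + (h/2)·(k1 + k2).
0.900000: (2.000000, -1.600000)
  k1 = (-1.600000, -1.600000)
  predictor → (1.456000, -2.144000)
  k2 = (-2.144000, -1.164800)
  → (1.363520, -2.070016)
(x(1.24), y(1.24)) ≈ (1.3635, -2.0700)

1.3635, -2.0700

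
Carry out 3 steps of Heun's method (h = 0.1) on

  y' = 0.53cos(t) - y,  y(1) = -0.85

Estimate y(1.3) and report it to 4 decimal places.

Heun: k1 = f(t_n, y_n); k2 = f(t_n + h, y_n + h·k1); y_{n+1} = y_n + (h/2)·(k1 + k2).
t=1.000000, y=-0.850000:
  k1 = f(1.000000, -0.850000) = 1.136360
  k2 = f(1.100000, -0.736364) = 0.976770
  y ← -0.850000 + (0.1/2)·(1.136360 + 0.976770) = -0.744343
t=1.100000, y=-0.744343:
  k1 = f(1.100000, -0.744343) = 0.984749
  k2 = f(1.200000, -0.645869) = 0.837918
  y ← -0.744343 + (0.1/2)·(0.984749 + 0.837918) = -0.653210
t=1.200000, y=-0.653210:
  k1 = f(1.200000, -0.653210) = 0.845260
  k2 = f(1.300000, -0.568684) = 0.710459
  y ← -0.653210 + (0.1/2)·(0.845260 + 0.710459) = -0.575424
y(1.3) ≈ -0.5754

-0.5754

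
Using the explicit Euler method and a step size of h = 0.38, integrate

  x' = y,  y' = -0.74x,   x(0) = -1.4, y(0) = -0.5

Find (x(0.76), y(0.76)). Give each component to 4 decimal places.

-1.6304, 0.3408

Euler on (x,y): x_{n+1} = x_n + h·x', y_{n+1} = y_n + h·y'.
0.000000: (-1.400000, -0.500000); f=(-0.500000, 1.036000) → (-1.590000, -0.106320)
0.380000: (-1.590000, -0.106320); f=(-0.106320, 1.176600) → (-1.630402, 0.340788)
(x(0.76), y(0.76)) ≈ (-1.6304, 0.3408)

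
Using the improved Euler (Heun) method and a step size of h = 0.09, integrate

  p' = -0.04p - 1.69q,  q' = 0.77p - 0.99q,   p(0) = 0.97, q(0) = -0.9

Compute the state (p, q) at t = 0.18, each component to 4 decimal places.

Heun on (p,q): k1 = f(t_n, state_n); k2 = f(t_n + h, state_n + h·k1); state_{n+1} = state_n + (h/2)·(k1 + k2).
0.000000: (0.970000, -0.900000)
  k1 = (1.482200, 1.637900)
  predictor → (1.103398, -0.752589)
  k2 = (1.227739, 1.594680)
  → (1.091947, -0.754534)
0.090000: (1.091947, -0.754534)
  k1 = (1.231484, 1.587788)
  predictor → (1.202781, -0.611633)
  k2 = (0.985549, 1.531658)
  → (1.191714, -0.614159)
(p(0.18), q(0.18)) ≈ (1.1917, -0.6142)

1.1917, -0.6142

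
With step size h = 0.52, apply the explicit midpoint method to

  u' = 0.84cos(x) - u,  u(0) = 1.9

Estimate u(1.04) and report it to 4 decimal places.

Midpoint: k1 = f(x_n, u_n); k2 = f(x_n + h/2, u_n + (h/2)·k1); u_{n+1} = u_n + h·k2.
x=0.000000, u=1.900000:
  k1 = f(0.000000, 1.900000) = -1.060000
  k2 = f(0.260000, 1.624400) = -0.812632
  u ← 1.900000 + 0.52·(-0.812632) = 1.477431
x=0.520000, u=1.477431:
  k1 = f(0.520000, 1.477431) = -0.748463
  k2 = f(0.780000, 1.282831) = -0.685663
  u ← 1.477431 + 0.52·(-0.685663) = 1.120886
u(1.04) ≈ 1.1209

1.1209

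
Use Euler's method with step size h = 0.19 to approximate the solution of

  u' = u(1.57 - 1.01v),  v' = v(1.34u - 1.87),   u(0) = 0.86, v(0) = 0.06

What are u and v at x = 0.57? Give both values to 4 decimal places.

Euler on (u,v): u_{n+1} = u_n + h·u', v_{n+1} = v_n + h·v'.
0.000000: (0.860000, 0.060000); f=(1.298084, -0.043056) → (1.106636, 0.051819)
0.190000: (1.106636, 0.051819); f=(1.679500, -0.020060) → (1.425741, 0.048008)
0.380000: (1.425741, 0.048008); f=(2.169282, 0.001944) → (1.837904, 0.048377)
(u(0.57), v(0.57)) ≈ (1.8379, 0.0484)

1.8379, 0.0484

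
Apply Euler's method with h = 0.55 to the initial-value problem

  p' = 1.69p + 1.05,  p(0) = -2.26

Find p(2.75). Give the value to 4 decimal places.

Euler: p_{n+1} = p_n + h·f(x_n, p_n).
x=0.000000, p=-2.260000: f=-2.769400 → p ← -2.260000 + 0.55·(-2.769400) = -3.783170
x=0.550000, p=-3.783170: f=-5.343557 → p ← -3.783170 + 0.55·(-5.343557) = -6.722127
x=1.100000, p=-6.722127: f=-10.310394 → p ← -6.722127 + 0.55·(-10.310394) = -12.392843
x=1.650000, p=-12.392843: f=-19.893905 → p ← -12.392843 + 0.55·(-19.893905) = -23.334491
x=2.200000, p=-23.334491: f=-38.385289 → p ← -23.334491 + 0.55·(-38.385289) = -44.446400
p(2.75) ≈ -44.4464

-44.4464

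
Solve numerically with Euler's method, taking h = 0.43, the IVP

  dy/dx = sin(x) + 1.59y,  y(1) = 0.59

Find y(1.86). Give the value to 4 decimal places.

Euler: y_{n+1} = y_n + h·f(x_n, y_n).
x=1.000000, y=0.590000: f=1.779571 → y ← 0.590000 + 0.43·1.779571 = 1.355216
x=1.430000, y=1.355216: f=3.144897 → y ← 1.355216 + 0.43·3.144897 = 2.707521
y(1.86) ≈ 2.7075

2.7075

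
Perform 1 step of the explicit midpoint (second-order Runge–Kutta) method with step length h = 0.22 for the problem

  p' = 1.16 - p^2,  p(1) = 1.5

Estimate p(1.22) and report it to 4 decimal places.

1.3362

Midpoint: k1 = f(x_n, p_n); k2 = f(x_n + h/2, p_n + (h/2)·k1); p_{n+1} = p_n + h·k2.
x=1.000000, p=1.500000:
  k1 = f(1.000000, 1.500000) = -1.090000
  k2 = f(1.110000, 1.380100) = -0.744676
  p ← 1.500000 + 0.22·(-0.744676) = 1.336171
p(1.22) ≈ 1.3362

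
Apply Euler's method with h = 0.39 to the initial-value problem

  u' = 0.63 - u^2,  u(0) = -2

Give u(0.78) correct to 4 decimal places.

-7.3526

Euler: u_{n+1} = u_n + h·f(x_n, u_n).
x=0.000000, u=-2.000000: f=-3.370000 → u ← -2.000000 + 0.39·(-3.370000) = -3.314300
x=0.390000, u=-3.314300: f=-10.354584 → u ← -3.314300 + 0.39·(-10.354584) = -7.352588
u(0.78) ≈ -7.3526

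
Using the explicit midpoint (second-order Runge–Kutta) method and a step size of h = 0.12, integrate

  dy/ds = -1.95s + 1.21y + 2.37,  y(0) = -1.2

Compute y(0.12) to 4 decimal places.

-1.0959

Midpoint: k1 = f(s_n, y_n); k2 = f(s_n + h/2, y_n + (h/2)·k1); y_{n+1} = y_n + h·k2.
s=0.000000, y=-1.200000:
  k1 = f(0.000000, -1.200000) = 0.918000
  k2 = f(0.060000, -1.144920) = 0.867647
  y ← -1.200000 + 0.12·0.867647 = -1.095882
y(0.12) ≈ -1.0959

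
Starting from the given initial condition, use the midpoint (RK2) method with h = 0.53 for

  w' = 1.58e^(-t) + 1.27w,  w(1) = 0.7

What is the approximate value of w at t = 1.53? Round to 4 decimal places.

Midpoint: k1 = f(t_n, w_n); k2 = f(t_n + h/2, w_n + (h/2)·k1); w_{n+1} = w_n + h·k2.
t=1.000000, w=0.700000:
  k1 = f(1.000000, 0.700000) = 1.470250
  k2 = f(1.265000, 1.089616) = 1.829751
  w ← 0.700000 + 0.53·1.829751 = 1.669768
w(1.53) ≈ 1.6698

1.6698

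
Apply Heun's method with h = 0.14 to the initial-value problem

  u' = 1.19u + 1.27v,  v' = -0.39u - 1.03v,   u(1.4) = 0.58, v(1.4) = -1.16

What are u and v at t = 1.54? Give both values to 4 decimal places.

0.4733, -1.0312

Heun on (u,v): k1 = f(t_n, state_n); k2 = f(t_n + h, state_n + h·k1); state_{n+1} = state_n + (h/2)·(k1 + k2).
1.400000: (0.580000, -1.160000)
  k1 = (-0.783000, 0.968600)
  predictor → (0.470380, -1.024396)
  k2 = (-0.741231, 0.871680)
  → (0.473304, -1.031180)
(u(1.54), v(1.54)) ≈ (0.4733, -1.0312)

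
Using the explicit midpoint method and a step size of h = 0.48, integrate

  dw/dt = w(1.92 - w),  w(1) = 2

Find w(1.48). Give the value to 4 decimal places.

Midpoint: k1 = f(t_n, w_n); k2 = f(t_n + h/2, w_n + (h/2)·k1); w_{n+1} = w_n + h·k2.
t=1.000000, w=2.000000:
  k1 = f(1.000000, 2.000000) = -0.160000
  k2 = f(1.240000, 1.961600) = -0.081603
  w ← 2.000000 + 0.48·(-0.081603) = 1.960831
w(1.48) ≈ 1.9608

1.9608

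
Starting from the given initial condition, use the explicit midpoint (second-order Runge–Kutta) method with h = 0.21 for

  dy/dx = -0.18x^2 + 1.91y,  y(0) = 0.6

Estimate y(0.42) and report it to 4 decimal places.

1.3123

Midpoint: k1 = f(x_n, y_n); k2 = f(x_n + h/2, y_n + (h/2)·k1); y_{n+1} = y_n + h·k2.
x=0.000000, y=0.600000:
  k1 = f(0.000000, 0.600000) = 1.146000
  k2 = f(0.105000, 0.720330) = 1.373846
  y ← 0.600000 + 0.21·1.373846 = 0.888508
x=0.210000, y=0.888508:
  k1 = f(0.210000, 0.888508) = 1.689112
  k2 = f(0.315000, 1.065864) = 2.017940
  y ← 0.888508 + 0.21·2.017940 = 1.312275
y(0.42) ≈ 1.3123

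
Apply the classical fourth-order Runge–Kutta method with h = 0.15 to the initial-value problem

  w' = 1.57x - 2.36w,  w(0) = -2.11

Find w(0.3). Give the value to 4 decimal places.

-0.9830

RK4: k1 = f(x_n, w_n); k2 = f(x_n + h/2, w_n + (h/2)·k1); k3 = f(x_n + h/2, w_n + (h/2)·k2); k4 = f(x_n + h, w_n + h·k3); w_{n+1} = w_n + (h/6)·(k1 + 2k2 + 2k3 + k4).
x=0.000000, w=-2.110000:
  k1 = f(0.000000, -2.110000) = 4.979600
  k2 = f(0.075000, -1.736530) = 4.215961
  k3 = f(0.075000, -1.793803) = 4.351125
  k4 = f(0.150000, -1.457331) = 3.674802
  w ← -2.110000 + (0.15/6)·(k1 + 2k2 + 2k3 + k4) = -1.465286
x=0.150000, w=-1.465286:
  k1 = f(0.150000, -1.465286) = 3.693574
  k2 = f(0.225000, -1.188268) = 3.157562
  k3 = f(0.225000, -1.228469) = 3.252436
  k4 = f(0.300000, -0.977420) = 2.777712
  w ← -1.465286 + (0.15/6)·(k1 + 2k2 + 2k3 + k4) = -0.983004
w(0.3) ≈ -0.9830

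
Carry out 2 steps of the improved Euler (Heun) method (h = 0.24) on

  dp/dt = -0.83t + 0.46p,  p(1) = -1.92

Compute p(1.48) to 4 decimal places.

-2.9393

Heun: k1 = f(t_n, p_n); k2 = f(t_n + h, p_n + h·k1); p_{n+1} = p_n + (h/2)·(k1 + k2).
t=1.000000, p=-1.920000:
  k1 = f(1.000000, -1.920000) = -1.713200
  k2 = f(1.240000, -2.331168) = -2.101537
  p ← -1.920000 + (0.24/2)·(-1.713200 + (-2.101537)) = -2.377768
t=1.240000, p=-2.377768:
  k1 = f(1.240000, -2.377768) = -2.122973
  k2 = f(1.480000, -2.887282) = -2.556550
  p ← -2.377768 + (0.24/2)·(-2.122973 + (-2.556550)) = -2.939311
p(1.48) ≈ -2.9393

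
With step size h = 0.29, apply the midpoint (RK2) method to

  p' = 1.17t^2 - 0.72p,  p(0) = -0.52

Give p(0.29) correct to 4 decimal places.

-0.4156

Midpoint: k1 = f(t_n, p_n); k2 = f(t_n + h/2, p_n + (h/2)·k1); p_{n+1} = p_n + h·k2.
t=0.000000, p=-0.520000:
  k1 = f(0.000000, -0.520000) = 0.374400
  k2 = f(0.145000, -0.465712) = 0.359912
  p ← -0.520000 + 0.29·0.359912 = -0.415626
p(0.29) ≈ -0.4156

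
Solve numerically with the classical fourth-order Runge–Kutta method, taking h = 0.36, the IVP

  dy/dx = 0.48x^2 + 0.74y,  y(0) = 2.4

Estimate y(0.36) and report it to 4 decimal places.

RK4: k1 = f(x_n, y_n); k2 = f(x_n + h/2, y_n + (h/2)·k1); k3 = f(x_n + h/2, y_n + (h/2)·k2); k4 = f(x_n + h, y_n + h·k3); y_{n+1} = y_n + (h/6)·(k1 + 2k2 + 2k3 + k4).
x=0.000000, y=2.400000:
  k1 = f(0.000000, 2.400000) = 1.776000
  k2 = f(0.180000, 2.719680) = 2.028115
  k3 = f(0.180000, 2.765061) = 2.061697
  k4 = f(0.360000, 3.142211) = 2.387444
  y ← 2.400000 + (0.36/6)·(k1 + 2k2 + 2k3 + k4) = 3.140584
y(0.36) ≈ 3.1406

3.1406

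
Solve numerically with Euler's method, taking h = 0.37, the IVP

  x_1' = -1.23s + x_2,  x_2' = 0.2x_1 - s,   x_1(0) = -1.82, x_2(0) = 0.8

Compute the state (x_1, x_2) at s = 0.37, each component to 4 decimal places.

-1.5240, 0.6653

Euler on (x_1,x_2): x_1_{n+1} = x_1_n + h·x_1', x_2_{n+1} = x_2_n + h·x_2'.
0.000000: (-1.820000, 0.800000); f=(0.800000, -0.364000) → (-1.524000, 0.665320)
(x_1(0.37), x_2(0.37)) ≈ (-1.5240, 0.6653)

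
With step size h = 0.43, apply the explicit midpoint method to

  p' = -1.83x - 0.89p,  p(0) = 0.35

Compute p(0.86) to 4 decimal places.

Midpoint: k1 = f(x_n, p_n); k2 = f(x_n + h/2, p_n + (h/2)·k1); p_{n+1} = p_n + h·k2.
x=0.000000, p=0.350000:
  k1 = f(0.000000, 0.350000) = -0.311500
  k2 = f(0.215000, 0.283027) = -0.645344
  p ← 0.350000 + 0.43·(-0.645344) = 0.072502
x=0.430000, p=0.072502:
  k1 = f(0.430000, 0.072502) = -0.851427
  k2 = f(0.645000, -0.110555) = -1.081956
  p ← 0.072502 + 0.43·(-1.081956) = -0.392739
p(0.86) ≈ -0.3927

-0.3927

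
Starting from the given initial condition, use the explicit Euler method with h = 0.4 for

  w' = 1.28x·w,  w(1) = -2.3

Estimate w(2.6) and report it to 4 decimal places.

Euler: w_{n+1} = w_n + h·f(x_n, w_n).
x=1.000000, w=-2.300000: f=-2.944000 → w ← -2.300000 + 0.4·(-2.944000) = -3.477600
x=1.400000, w=-3.477600: f=-6.231859 → w ← -3.477600 + 0.4·(-6.231859) = -5.970344
x=1.800000, w=-5.970344: f=-13.755672 → w ← -5.970344 + 0.4·(-13.755672) = -11.472612
x=2.200000, w=-11.472612: f=-32.306877 → w ← -11.472612 + 0.4·(-32.306877) = -24.395363
w(2.6) ≈ -24.3954

-24.3954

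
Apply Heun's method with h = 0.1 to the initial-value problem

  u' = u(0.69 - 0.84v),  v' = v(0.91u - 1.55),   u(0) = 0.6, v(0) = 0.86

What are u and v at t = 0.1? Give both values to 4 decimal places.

0.6002, 0.7779

Heun on (u,v): k1 = f(t_n, state_n); k2 = f(t_n + h, state_n + h·k1); state_{n+1} = state_n + (h/2)·(k1 + k2).
0.000000: (0.600000, 0.860000)
  k1 = (-0.019440, -0.863440)
  predictor → (0.598056, 0.773656)
  k2 = (0.023999, -0.778119)
  → (0.600228, 0.777922)
(u(0.1), v(0.1)) ≈ (0.6002, 0.7779)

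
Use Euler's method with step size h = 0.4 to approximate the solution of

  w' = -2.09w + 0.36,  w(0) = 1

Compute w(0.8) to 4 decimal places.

0.1945

Euler: w_{n+1} = w_n + h·f(t_n, w_n).
t=0.000000, w=1.000000: f=-1.730000 → w ← 1.000000 + 0.4·(-1.730000) = 0.308000
t=0.400000, w=0.308000: f=-0.283720 → w ← 0.308000 + 0.4·(-0.283720) = 0.194512
w(0.8) ≈ 0.1945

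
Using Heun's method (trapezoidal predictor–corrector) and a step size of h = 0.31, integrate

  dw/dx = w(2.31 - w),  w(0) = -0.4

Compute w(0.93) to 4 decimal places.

Heun: k1 = f(x_n, w_n); k2 = f(x_n + h, w_n + h·k1); w_{n+1} = w_n + (h/2)·(k1 + k2).
x=0.000000, w=-0.400000:
  k1 = f(0.000000, -0.400000) = -1.084000
  k2 = f(0.310000, -0.736040) = -2.242007
  w ← -0.400000 + (0.31/2)·(-1.084000 + (-2.242007)) = -0.915531
x=0.310000, w=-0.915531:
  k1 = f(0.310000, -0.915531) = -2.953074
  k2 = f(0.620000, -1.830984) = -7.582076
  w ← -0.915531 + (0.31/2)·(-2.953074 + (-7.582076)) = -2.548479
x=0.620000, w=-2.548479:
  k1 = f(0.620000, -2.548479) = -12.381735
  k2 = f(0.930000, -6.386817) = -55.544982
  w ← -2.548479 + (0.31/2)·(-12.381735 + (-55.544982)) = -13.077121
w(0.93) ≈ -13.0771

-13.0771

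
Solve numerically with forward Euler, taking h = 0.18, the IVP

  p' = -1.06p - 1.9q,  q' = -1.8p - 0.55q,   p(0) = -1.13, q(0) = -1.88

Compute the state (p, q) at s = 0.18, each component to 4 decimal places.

Euler on (p,q): p_{n+1} = p_n + h·p', q_{n+1} = q_n + h·q'.
0.000000: (-1.130000, -1.880000); f=(4.769800, 3.068000) → (-0.271436, -1.327760)
(p(0.18), q(0.18)) ≈ (-0.2714, -1.3278)

-0.2714, -1.3278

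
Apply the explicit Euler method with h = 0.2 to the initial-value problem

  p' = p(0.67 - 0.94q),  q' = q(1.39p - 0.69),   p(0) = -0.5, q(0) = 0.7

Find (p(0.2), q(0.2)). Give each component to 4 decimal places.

Euler on (p,q): p_{n+1} = p_n + h·p', q_{n+1} = q_n + h·q'.
0.000000: (-0.500000, 0.700000); f=(-0.006000, -0.969500) → (-0.501200, 0.506100)
(p(0.2), q(0.2)) ≈ (-0.5012, 0.5061)

-0.5012, 0.5061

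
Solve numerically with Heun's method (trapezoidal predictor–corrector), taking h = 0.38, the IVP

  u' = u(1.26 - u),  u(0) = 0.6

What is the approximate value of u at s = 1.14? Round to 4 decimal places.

0.9942

Heun: k1 = f(s_n, u_n); k2 = f(s_n + h, u_n + h·k1); u_{n+1} = u_n + (h/2)·(k1 + k2).
s=0.000000, u=0.600000:
  k1 = f(0.000000, 0.600000) = 0.396000
  k2 = f(0.380000, 0.750480) = 0.382385
  u ← 0.600000 + (0.38/2)·(0.396000 + 0.382385) = 0.747893
s=0.380000, u=0.747893:
  k1 = f(0.380000, 0.747893) = 0.383001
  k2 = f(0.760000, 0.893434) = 0.327503
  u ← 0.747893 + (0.38/2)·(0.383001 + 0.327503) = 0.882889
s=0.760000, u=0.882889:
  k1 = f(0.760000, 0.882889) = 0.332947
  k2 = f(1.140000, 1.009409) = 0.252949
  u ← 0.882889 + (0.38/2)·(0.332947 + 0.252949) = 0.994209
u(1.14) ≈ 0.9942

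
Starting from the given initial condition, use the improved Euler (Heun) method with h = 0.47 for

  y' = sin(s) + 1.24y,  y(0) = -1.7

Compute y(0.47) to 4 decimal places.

Heun: k1 = f(s_n, y_n); k2 = f(s_n + h, y_n + h·k1); y_{n+1} = y_n + (h/2)·(k1 + k2).
s=0.000000, y=-1.700000:
  k1 = f(0.000000, -1.700000) = -2.108000
  k2 = f(0.470000, -2.690760) = -2.883656
  y ← -1.700000 + (0.47/2)·(-2.108000 + (-2.883656)) = -2.873039
y(0.47) ≈ -2.8730

-2.8730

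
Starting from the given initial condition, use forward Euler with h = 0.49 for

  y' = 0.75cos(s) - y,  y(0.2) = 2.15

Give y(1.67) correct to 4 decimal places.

Euler: y_{n+1} = y_n + h·f(s_n, y_n).
s=0.200000, y=2.150000: f=-1.414950 → y ← 2.150000 + 0.49·(-1.414950) = 1.456674
s=0.690000, y=1.456674: f=-0.878240 → y ← 1.456674 + 0.49·(-0.878240) = 1.026337
s=1.180000, y=1.026337: f=-0.740643 → y ← 1.026337 + 0.49·(-0.740643) = 0.663422
y(1.67) ≈ 0.6634

0.6634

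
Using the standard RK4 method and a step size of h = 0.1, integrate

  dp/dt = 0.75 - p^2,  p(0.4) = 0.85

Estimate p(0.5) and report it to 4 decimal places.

RK4: k1 = f(t_n, p_n); k2 = f(t_n + h/2, p_n + (h/2)·k1); k3 = f(t_n + h/2, p_n + (h/2)·k2); k4 = f(t_n + h, p_n + h·k3); p_{n+1} = p_n + (h/6)·(k1 + 2k2 + 2k3 + k4).
t=0.400000, p=0.850000:
  k1 = f(0.400000, 0.850000) = 0.027500
  k2 = f(0.450000, 0.851375) = 0.025161
  k3 = f(0.450000, 0.851258) = 0.025360
  k4 = f(0.500000, 0.852536) = 0.023182
  p ← 0.850000 + (0.1/6)·(k1 + 2k2 + 2k3 + k4) = 0.852529
p(0.5) ≈ 0.8525

0.8525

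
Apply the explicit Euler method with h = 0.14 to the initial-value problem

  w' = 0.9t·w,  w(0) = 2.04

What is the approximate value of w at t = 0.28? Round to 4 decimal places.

2.0760

Euler: w_{n+1} = w_n + h·f(t_n, w_n).
t=0.000000, w=2.040000: f=0.000000 → w ← 2.040000 + 0.14·0.000000 = 2.040000
t=0.140000, w=2.040000: f=0.257040 → w ← 2.040000 + 0.14·0.257040 = 2.075986
w(0.28) ≈ 2.0760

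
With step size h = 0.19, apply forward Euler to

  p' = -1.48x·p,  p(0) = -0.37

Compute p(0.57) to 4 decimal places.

-0.3128

Euler: p_{n+1} = p_n + h·f(x_n, p_n).
x=0.000000, p=-0.370000: f=0.000000 → p ← -0.370000 + 0.19·0.000000 = -0.370000
x=0.190000, p=-0.370000: f=0.104044 → p ← -0.370000 + 0.19·0.104044 = -0.350232
x=0.380000, p=-0.350232: f=0.196970 → p ← -0.350232 + 0.19·0.196970 = -0.312807
p(0.57) ≈ -0.3128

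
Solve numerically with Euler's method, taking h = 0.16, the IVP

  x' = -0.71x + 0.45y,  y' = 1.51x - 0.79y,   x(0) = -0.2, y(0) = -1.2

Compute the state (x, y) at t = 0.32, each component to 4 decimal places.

-0.3127, -1.0217

Euler on (x,y): x_{n+1} = x_n + h·x', y_{n+1} = y_n + h·y'.
0.000000: (-0.200000, -1.200000); f=(-0.398000, 0.646000) → (-0.263680, -1.096640)
0.160000: (-0.263680, -1.096640); f=(-0.306275, 0.468189) → (-0.312684, -1.021730)
(x(0.32), y(0.32)) ≈ (-0.3127, -1.0217)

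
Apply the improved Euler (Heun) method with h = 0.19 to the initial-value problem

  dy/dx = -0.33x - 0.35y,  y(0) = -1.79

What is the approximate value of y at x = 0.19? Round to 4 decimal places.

Heun: k1 = f(x_n, y_n); k2 = f(x_n + h, y_n + h·k1); y_{n+1} = y_n + (h/2)·(k1 + k2).
x=0.000000, y=-1.790000:
  k1 = f(0.000000, -1.790000) = 0.626500
  k2 = f(0.190000, -1.670965) = 0.522138
  y ← -1.790000 + (0.19/2)·(0.626500 + 0.522138) = -1.680879
y(0.19) ≈ -1.6809

-1.6809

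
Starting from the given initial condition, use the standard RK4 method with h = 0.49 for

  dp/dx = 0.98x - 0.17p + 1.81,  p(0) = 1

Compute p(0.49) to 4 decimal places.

RK4: k1 = f(x_n, p_n); k2 = f(x_n + h/2, p_n + (h/2)·k1); k3 = f(x_n + h/2, p_n + (h/2)·k2); k4 = f(x_n + h, p_n + h·k3); p_{n+1} = p_n + (h/6)·(k1 + 2k2 + 2k3 + k4).
x=0.000000, p=1.000000:
  k1 = f(0.000000, 1.000000) = 1.640000
  k2 = f(0.245000, 1.401800) = 1.811794
  k3 = f(0.245000, 1.443890) = 1.804639
  k4 = f(0.490000, 1.884273) = 1.969874
  p ← 1.000000 + (0.49/6)·(k1 + 2k2 + 2k3 + k4) = 1.885490
p(0.49) ≈ 1.8855

1.8855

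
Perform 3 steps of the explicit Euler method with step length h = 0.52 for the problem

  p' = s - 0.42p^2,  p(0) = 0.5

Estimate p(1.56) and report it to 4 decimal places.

Euler: p_{n+1} = p_n + h·f(s_n, p_n).
s=0.000000, p=0.500000: f=-0.105000 → p ← 0.500000 + 0.52·(-0.105000) = 0.445400
s=0.520000, p=0.445400: f=0.436680 → p ← 0.445400 + 0.52·0.436680 = 0.672474
s=1.040000, p=0.672474: f=0.850067 → p ← 0.672474 + 0.52·0.850067 = 1.114509
p(1.56) ≈ 1.1145

1.1145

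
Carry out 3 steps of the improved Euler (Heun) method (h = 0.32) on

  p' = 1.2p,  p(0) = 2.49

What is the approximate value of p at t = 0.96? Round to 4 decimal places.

Heun: k1 = f(t_n, p_n); k2 = f(t_n + h, p_n + h·k1); p_{n+1} = p_n + (h/2)·(k1 + k2).
t=0.000000, p=2.490000:
  k1 = f(0.000000, 2.490000) = 2.988000
  k2 = f(0.320000, 3.446160) = 4.135392
  p ← 2.490000 + (0.32/2)·(2.988000 + 4.135392) = 3.629743
t=0.320000, p=3.629743:
  k1 = f(0.320000, 3.629743) = 4.355691
  k2 = f(0.640000, 5.023564) = 6.028277
  p ← 3.629743 + (0.32/2)·(4.355691 + 6.028277) = 5.291178
t=0.640000, p=5.291178:
  k1 = f(0.640000, 5.291178) = 6.349413
  k2 = f(0.960000, 7.322990) = 8.787588
  p ← 5.291178 + (0.32/2)·(6.349413 + 8.787588) = 7.713098
p(0.96) ≈ 7.7131

7.7131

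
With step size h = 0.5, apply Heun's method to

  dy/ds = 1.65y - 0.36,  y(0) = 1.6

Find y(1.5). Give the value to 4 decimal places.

14.2467

Heun: k1 = f(s_n, y_n); k2 = f(s_n + h, y_n + h·k1); y_{n+1} = y_n + (h/2)·(k1 + k2).
s=0.000000, y=1.600000:
  k1 = f(0.000000, 1.600000) = 2.280000
  k2 = f(0.500000, 2.740000) = 4.161000
  y ← 1.600000 + (0.5/2)·(2.280000 + 4.161000) = 3.210250
s=0.500000, y=3.210250:
  k1 = f(0.500000, 3.210250) = 4.936913
  k2 = f(1.000000, 5.678706) = 9.009865
  y ← 3.210250 + (0.5/2)·(4.936913 + 9.009865) = 6.696944
s=1.000000, y=6.696944:
  k1 = f(1.000000, 6.696944) = 10.689958
  k2 = f(1.500000, 12.041924) = 19.509174
  y ← 6.696944 + (0.5/2)·(10.689958 + 19.509174) = 14.246728
y(1.5) ≈ 14.2467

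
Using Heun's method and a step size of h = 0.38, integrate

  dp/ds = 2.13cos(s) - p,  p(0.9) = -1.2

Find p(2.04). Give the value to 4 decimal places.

-0.4482

Heun: k1 = f(s_n, p_n); k2 = f(s_n + h, p_n + h·k1); p_{n+1} = p_n + (h/2)·(k1 + k2).
s=0.900000, p=-1.200000:
  k1 = f(0.900000, -1.200000) = 2.524029
  k2 = f(1.280000, -0.240869) = 0.851572
  p ← -1.200000 + (0.38/2)·(2.524029 + 0.851572) = -0.558636
s=1.280000, p=-0.558636:
  k1 = f(1.280000, -0.558636) = 1.169339
  k2 = f(1.660000, -0.114287) = -0.075465
  p ← -0.558636 + (0.38/2)·(1.169339 + (-0.075465)) = -0.350800
s=1.660000, p=-0.350800:
  k1 = f(1.660000, -0.350800) = 0.161048
  k2 = f(2.040000, -0.289602) = -0.673534
  p ← -0.350800 + (0.38/2)·(0.161048 + (-0.673534)) = -0.448172
p(2.04) ≈ -0.4482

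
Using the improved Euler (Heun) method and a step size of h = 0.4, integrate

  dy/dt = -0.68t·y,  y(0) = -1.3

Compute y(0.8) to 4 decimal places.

Heun: k1 = f(t_n, y_n); k2 = f(t_n + h, y_n + h·k1); y_{n+1} = y_n + (h/2)·(k1 + k2).
t=0.000000, y=-1.300000:
  k1 = f(0.000000, -1.300000) = 0.000000
  k2 = f(0.400000, -1.300000) = 0.353600
  y ← -1.300000 + (0.4/2)·(0.000000 + 0.353600) = -1.229280
t=0.400000, y=-1.229280:
  k1 = f(0.400000, -1.229280) = 0.334364
  k2 = f(0.800000, -1.095534) = 0.595971
  y ← -1.229280 + (0.4/2)·(0.334364 + 0.595971) = -1.043213
y(0.8) ≈ -1.0432

-1.0432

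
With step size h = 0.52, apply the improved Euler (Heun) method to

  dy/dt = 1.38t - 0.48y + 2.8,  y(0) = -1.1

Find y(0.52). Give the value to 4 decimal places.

0.6012

Heun: k1 = f(t_n, y_n); k2 = f(t_n + h, y_n + h·k1); y_{n+1} = y_n + (h/2)·(k1 + k2).
t=0.000000, y=-1.100000:
  k1 = f(0.000000, -1.100000) = 3.328000
  k2 = f(0.520000, 0.630560) = 3.214931
  y ← -1.100000 + (0.52/2)·(3.328000 + 3.214931) = 0.601162
y(0.52) ≈ 0.6012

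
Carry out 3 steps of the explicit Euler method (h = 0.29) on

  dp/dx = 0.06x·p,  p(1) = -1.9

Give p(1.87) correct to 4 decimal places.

Euler: p_{n+1} = p_n + h·f(x_n, p_n).
x=1.000000, p=-1.900000: f=-0.114000 → p ← -1.900000 + 0.29·(-0.114000) = -1.933060
x=1.290000, p=-1.933060: f=-0.149619 → p ← -1.933060 + 0.29·(-0.149619) = -1.976449
x=1.580000, p=-1.976449: f=-0.187367 → p ← -1.976449 + 0.29·(-0.187367) = -2.030786
p(1.87) ≈ -2.0308

-2.0308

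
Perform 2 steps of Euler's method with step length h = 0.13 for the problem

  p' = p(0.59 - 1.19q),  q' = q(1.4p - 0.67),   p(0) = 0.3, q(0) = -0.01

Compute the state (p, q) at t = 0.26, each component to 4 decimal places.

Euler on (p,q): p_{n+1} = p_n + h·p', q_{n+1} = q_n + h·q'.
0.000000: (0.300000, -0.010000); f=(0.180570, 0.002500) → (0.323474, -0.009675)
0.130000: (0.323474, -0.009675); f=(0.194574, 0.002101) → (0.348769, -0.009402)
(p(0.26), q(0.26)) ≈ (0.3488, -0.0094)

0.3488, -0.0094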